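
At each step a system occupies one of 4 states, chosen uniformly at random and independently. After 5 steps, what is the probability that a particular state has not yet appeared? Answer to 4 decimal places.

0.2373

Each step misses the fixed state with probability (4-1)/4 = 3/4, independently.
P(still missing after 5) = (3/4)^5 = 0.23730.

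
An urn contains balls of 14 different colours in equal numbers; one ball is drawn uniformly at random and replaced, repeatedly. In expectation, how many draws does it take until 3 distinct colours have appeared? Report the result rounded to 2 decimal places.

3.24

Going from k to k+1 distinct takes a geometric number of draws with mean 14/(14-k).
Sum over k = 0,...,2: E = 14/14 + 14/13 + 14/12 = 3.244.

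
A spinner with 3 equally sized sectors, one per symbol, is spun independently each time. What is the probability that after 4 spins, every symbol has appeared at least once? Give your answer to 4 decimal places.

0.4444

Let A_i be the event that symbol i is missing after 4 spins. By inclusion–exclusion on the A_i,
P(all seen) = Σ_{j=0}^{3} (-1)^j C(3,j)((3-j)/3)^4
= 1.00000 - 0.59259 + 0.03704 - 0.00000
= 0.44444.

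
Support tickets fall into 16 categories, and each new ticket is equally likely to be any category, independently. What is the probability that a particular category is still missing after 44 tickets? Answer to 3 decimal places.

0.058

On each ticket the fixed category fails to appear with probability 15/16.
P(still missing after 44) = (15/16)^44 = 0.0584.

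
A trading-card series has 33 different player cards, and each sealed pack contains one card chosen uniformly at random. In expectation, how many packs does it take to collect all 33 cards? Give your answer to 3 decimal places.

134.930

The wait to go from k to k+1 distinct cards is geometric with mean 33/(33-k).
E[T] = 33/33 + 33/32 + 33/31 + ... + 33/2 + 33/1 = 33·H_{33}.
H_{33} = 4.0888, so E[T] = 134.9303.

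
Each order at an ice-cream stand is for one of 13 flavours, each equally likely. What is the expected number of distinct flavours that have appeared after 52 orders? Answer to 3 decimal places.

For each flavour, P(seen in 52 orders) = 1 - (12/13)^52 = 0.9844.
By linearity of expectation, E[distinct seen] = 13·(1 - (12/13)^52) = 12.7976.

12.798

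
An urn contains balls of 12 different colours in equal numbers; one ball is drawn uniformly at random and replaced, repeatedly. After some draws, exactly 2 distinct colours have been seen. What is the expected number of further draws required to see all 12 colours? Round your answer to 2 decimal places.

With k distinct colours already seen, the next new one takes an expected 12/(12-k) draws.
Sum over k = 2,...,11: E = 12/10 + 12/9 + 12/8 + ... + 12/2 + 12/1 = 35.148.

35.15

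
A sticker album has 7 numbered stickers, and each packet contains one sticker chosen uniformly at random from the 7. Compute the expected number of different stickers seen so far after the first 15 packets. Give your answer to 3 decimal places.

For each sticker, P(seen in 15 packets) = 1 - (6/7)^15 = 0.9010.
By linearity of expectation, E[distinct seen] = 7·(1 - (6/7)^15) = 6.3067.

6.307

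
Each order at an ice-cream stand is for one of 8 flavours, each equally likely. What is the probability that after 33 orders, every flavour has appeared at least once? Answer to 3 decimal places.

0.905

Let A_i be the event that flavour i is missing after 33 orders. By inclusion–exclusion on the A_i,
P(all seen) = Σ_{j=0}^{8} (-1)^j C(8,j)((8-j)/8)^33
= 1.0000 - 0.0976 + 0.0021 - 0.0000 + 0.0000 - 0.0000 + 0.0000 - 0.0000 + 0.0000
= 0.9045.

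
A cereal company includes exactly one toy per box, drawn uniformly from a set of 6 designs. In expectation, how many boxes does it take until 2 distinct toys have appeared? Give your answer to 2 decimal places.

2.20

Going from k to k+1 distinct takes a geometric number of boxes with mean 6/(6-k).
Sum over k = 0,...,1: E = 6/6 + 6/5 = 2.200.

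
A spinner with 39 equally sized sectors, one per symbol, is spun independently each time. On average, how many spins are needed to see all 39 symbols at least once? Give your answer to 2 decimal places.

The wait to go from k to k+1 distinct symbols is geometric with mean 39/(39-k).
E[T] = 39/39 + 39/38 + 39/37 + ... + 39/2 + 39/1 = 39·H_{39}.
H_{39} = 4.254, so E[T] = 165.888.

165.89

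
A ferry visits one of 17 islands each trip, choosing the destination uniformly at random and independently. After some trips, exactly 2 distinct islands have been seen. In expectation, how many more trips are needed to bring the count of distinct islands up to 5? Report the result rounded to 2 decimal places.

From k distinct to k+1 distinct takes on average 17/(17-k) trips.
Sum over k = 2,...,4: E = 17/15 + 17/14 + 17/13 = 3.655.

3.66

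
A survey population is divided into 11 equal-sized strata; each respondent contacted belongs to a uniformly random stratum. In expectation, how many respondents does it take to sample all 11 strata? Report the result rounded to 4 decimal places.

33.2187

After k distinct strata have appeared, the next respondent gives a new one with probability (11-k)/11, so the expected wait for the (k+1)-th is 11/(11-k).
E[T] = 11/11 + 11/10 + 11/9 + ... + 11/2 + 11/1 = 11·H_{11}.
H_{11} = 3.01988, so E[T] = 33.21865.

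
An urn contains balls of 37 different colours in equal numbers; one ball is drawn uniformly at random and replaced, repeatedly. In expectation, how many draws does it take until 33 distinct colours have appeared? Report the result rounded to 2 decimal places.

With k distinct colours already seen, the next new one arrives after an expected 37/(37-k) draws.
Sum over k = 0,...,32: E = 37/37 + 37/36 + 37/35 + ... + 37/6 + 37/5 = 78.375.

78.38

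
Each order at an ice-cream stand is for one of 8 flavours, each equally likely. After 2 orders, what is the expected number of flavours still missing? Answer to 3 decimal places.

For each flavour, P(unseen after 2) = (7/8)^2 = 0.7656.
By linearity of expectation, E[unseen] = 8·(7/8)^2 = 6.1250.

6.125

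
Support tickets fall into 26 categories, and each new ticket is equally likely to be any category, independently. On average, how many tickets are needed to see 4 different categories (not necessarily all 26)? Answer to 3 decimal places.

Going from k to k+1 distinct takes a geometric number of tickets with mean 26/(26-k).
Sum over k = 0,...,3: E = 26/26 + 26/25 + 26/24 + 26/23 = 4.2538.

4.254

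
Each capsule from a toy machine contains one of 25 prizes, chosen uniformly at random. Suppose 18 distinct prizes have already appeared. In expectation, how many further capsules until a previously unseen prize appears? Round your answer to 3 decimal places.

The number of capsules until the next new prize is geometric with success probability 7/25, so its mean is 25/7.
E = 25/7 = 3.5714.

3.571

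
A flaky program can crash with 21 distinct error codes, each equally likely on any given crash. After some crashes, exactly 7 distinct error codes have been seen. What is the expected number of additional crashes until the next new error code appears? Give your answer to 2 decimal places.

1.50

Each crash yields a new error code with probability (21-7)/21 = 14/21, so the wait is geometric with mean 21/14.
E = 21/14 = 1.500.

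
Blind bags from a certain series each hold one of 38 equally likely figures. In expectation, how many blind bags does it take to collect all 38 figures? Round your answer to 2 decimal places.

Split into phases: going from k distinct to k+1 distinct takes on average 38/(38-k) blind bags.
E[T] = 38/38 + 38/37 + 38/36 + ... + 38/2 + 38/1 = 38·H_{38}.
H_{38} = 4.228, so E[T] = 160.660.

160.66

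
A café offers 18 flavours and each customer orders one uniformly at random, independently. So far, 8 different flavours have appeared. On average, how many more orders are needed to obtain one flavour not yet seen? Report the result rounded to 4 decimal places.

1.8000

The number of orders until the next new flavour is geometric with success probability 10/18, so its mean is 18/10.
E = 18/10 = 1.80000.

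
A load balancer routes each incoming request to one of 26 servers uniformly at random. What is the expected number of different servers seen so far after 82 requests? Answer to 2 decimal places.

24.96

For each server, P(seen in 82 requests) = 1 - (25/26)^82 = 0.960.
By linearity of expectation, E[distinct seen] = 26·(1 - (25/26)^82) = 24.957.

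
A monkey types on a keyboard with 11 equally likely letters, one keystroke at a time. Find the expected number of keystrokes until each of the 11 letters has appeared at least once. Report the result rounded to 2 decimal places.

33.22

Split into phases: going from k distinct to k+1 distinct takes on average 11/(11-k) keystrokes.
E[T] = 11/11 + 11/10 + 11/9 + ... + 11/2 + 11/1 = 11·H_{11}.
H_{11} = 3.020, so E[T] = 33.219.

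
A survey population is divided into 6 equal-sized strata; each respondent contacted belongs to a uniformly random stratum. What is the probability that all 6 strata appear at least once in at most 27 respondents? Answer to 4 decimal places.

By inclusion–exclusion over which strata are missing,
P(all seen) = Σ_{j=0}^{6} (-1)^j C(6,j)((6-j)/6)^27
= 1.00000 - 0.04368 + 0.00026 - 0.00000 + 0.00000 - 0.00000 + 0.00000
= 0.95659.

0.9566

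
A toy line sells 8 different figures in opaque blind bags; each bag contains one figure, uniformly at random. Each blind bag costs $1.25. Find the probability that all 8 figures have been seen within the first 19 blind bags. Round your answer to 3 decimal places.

0.478

By inclusion–exclusion over which figures are missing,
P(all seen) = Σ_{j=0}^{8} (-1)^j C(8,j)((8-j)/8)^19
= 1.0000 - 0.6328 + 0.1184 - 0.0074 + 0.0001 - 0.0000 + 0.0000 - 0.0000 + 0.0000
= 0.4783.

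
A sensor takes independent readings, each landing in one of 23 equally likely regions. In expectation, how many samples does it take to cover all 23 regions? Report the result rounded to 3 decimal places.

Split into phases: going from k distinct to k+1 distinct takes on average 23/(23-k) samples.
E[T] = 23/23 + 23/22 + 23/21 + ... + 23/2 + 23/1 = 23·H_{23}.
H_{23} = 3.7343, so E[T] = 85.8887.

85.889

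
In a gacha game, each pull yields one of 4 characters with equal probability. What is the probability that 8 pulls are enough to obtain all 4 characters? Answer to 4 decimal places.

0.6229

By inclusion–exclusion over which characters are missing,
P(all seen) = Σ_{j=0}^{4} (-1)^j C(4,j)((4-j)/4)^8
= 1.00000 - 0.40045 + 0.02344 - 0.00006 + 0.00000
= 0.62292.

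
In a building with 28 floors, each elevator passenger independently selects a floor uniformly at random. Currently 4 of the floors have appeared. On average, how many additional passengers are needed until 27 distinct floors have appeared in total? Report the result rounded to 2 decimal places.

From k distinct to k+1 distinct takes on average 28/(28-k) passengers.
Sum over k = 4,...,26: E = 28/24 + 28/23 + 28/22 + ... + 28/3 + 28/2 = 77.727.

77.73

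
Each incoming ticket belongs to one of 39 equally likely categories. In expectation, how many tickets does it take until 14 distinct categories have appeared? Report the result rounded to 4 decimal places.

With k distinct categories already seen, the next new one arrives after an expected 39/(39-k) tickets.
Sum over k = 0,...,13: E = 39/39 + 39/38 + 39/37 + ... + 39/27 + 39/26 = 17.06581.

17.0658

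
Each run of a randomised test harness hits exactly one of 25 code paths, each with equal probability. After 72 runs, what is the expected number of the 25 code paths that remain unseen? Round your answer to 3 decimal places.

1.323

For each code path, P(unseen after 72) = (24/25)^72 = 0.0529.
By linearity of expectation, E[unseen] = 25·(24/25)^72 = 1.3227.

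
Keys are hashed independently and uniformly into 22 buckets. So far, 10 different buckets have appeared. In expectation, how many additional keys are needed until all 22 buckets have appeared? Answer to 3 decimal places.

With k distinct buckets already seen, the next new one takes an expected 22/(22-k) keys.
Sum over k = 10,...,21: E = 22/12 + 22/11 + 22/10 + ... + 22/2 + 22/1 = 68.2706.

68.271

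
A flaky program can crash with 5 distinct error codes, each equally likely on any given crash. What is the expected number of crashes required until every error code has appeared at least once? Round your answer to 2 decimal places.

11.42

Split into phases: going from k distinct to k+1 distinct takes on average 5/(5-k) crashes.
E[T] = 5/5 + 5/4 + 5/3 + 5/2 + 5/1 = 5·H_{5}.
H_{5} = 2.283, so E[T] = 11.417.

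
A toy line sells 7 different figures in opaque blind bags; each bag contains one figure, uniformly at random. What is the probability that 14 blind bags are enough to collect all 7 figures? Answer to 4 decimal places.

0.3666

Let A_i be the event that figure i is missing after 14 blind bags. By inclusion–exclusion on the A_i,
P(all seen) = Σ_{j=0}^{7} (-1)^j C(7,j)((7-j)/7)^14
= 1.00000 - 0.80880 + 0.18898 - 0.01385 + 0.00025 - 0.00000 + 0.00000 - 0.00000
= 0.36657.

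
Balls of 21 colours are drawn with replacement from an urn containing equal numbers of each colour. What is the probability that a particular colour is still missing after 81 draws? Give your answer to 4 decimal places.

0.0192

On each draw the fixed colour fails to appear with probability 20/21.
P(still missing after 81) = (20/21)^81 = 0.01922.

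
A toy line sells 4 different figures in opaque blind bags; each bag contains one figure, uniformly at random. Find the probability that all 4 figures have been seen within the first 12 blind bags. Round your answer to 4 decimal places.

0.8748

Let A_i be the event that figure i is missing after 12 blind bags. By inclusion–exclusion on the A_i,
P(all seen) = Σ_{j=0}^{4} (-1)^j C(4,j)((4-j)/4)^12
= 1.00000 - 0.12671 + 0.00146 - 0.00000 + 0.00000
= 0.87476.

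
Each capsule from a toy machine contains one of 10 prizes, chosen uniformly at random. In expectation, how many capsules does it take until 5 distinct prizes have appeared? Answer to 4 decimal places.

6.4563

Going from k to k+1 distinct takes a geometric number of capsules with mean 10/(10-k).
Sum over k = 0,...,4: E = 10/10 + 10/9 + 10/8 + 10/7 + 10/6 = 6.45635.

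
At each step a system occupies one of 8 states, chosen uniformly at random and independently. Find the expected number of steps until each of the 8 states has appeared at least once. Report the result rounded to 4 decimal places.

The wait to go from k to k+1 distinct states is geometric with mean 8/(8-k).
E[T] = 8/8 + 8/7 + 8/6 + ... + 8/2 + 8/1 = 8·H_{8}.
H_{8} = 2.71786, so E[T] = 21.74286.

21.7429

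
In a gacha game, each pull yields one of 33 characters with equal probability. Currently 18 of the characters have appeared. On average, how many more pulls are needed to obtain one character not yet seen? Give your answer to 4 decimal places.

The number of pulls until the next new character is geometric with success probability 15/33, so its mean is 33/15.
E = 33/15 = 2.20000.

2.2000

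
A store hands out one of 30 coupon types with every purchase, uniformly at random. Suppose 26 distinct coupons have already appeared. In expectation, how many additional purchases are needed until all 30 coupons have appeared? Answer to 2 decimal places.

From k distinct to k+1 distinct takes on average 30/(30-k) purchases.
Sum over k = 26,...,29: E = 30/4 + 30/3 + 30/2 + 30/1 = 62.500.

62.50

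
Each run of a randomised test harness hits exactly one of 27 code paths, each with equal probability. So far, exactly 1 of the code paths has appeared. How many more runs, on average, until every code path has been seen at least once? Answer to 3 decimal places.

With k distinct code paths already seen, the next new one takes an expected 27/(27-k) runs.
Sum over k = 1,...,26: E = 27/26 + 27/25 + 27/24 + ... + 27/2 + 27/1 = 104.0693.

104.069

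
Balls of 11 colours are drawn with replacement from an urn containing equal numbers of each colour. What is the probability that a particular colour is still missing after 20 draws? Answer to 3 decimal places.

0.149

Each draw misses the fixed colour with probability (11-1)/11 = 10/11, independently.
P(still missing after 20) = (10/11)^20 = 0.1486.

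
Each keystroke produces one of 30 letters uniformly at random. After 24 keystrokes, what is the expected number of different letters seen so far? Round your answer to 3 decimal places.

16.703

For each letter, P(seen in 24 keystrokes) = 1 - (29/30)^24 = 0.5568.
By linearity of expectation, E[distinct seen] = 30·(1 - (29/30)^24) = 16.7027.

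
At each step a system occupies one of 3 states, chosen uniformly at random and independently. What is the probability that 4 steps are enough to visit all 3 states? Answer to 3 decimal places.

0.444

By inclusion–exclusion over which states are missing,
P(all seen) = Σ_{j=0}^{3} (-1)^j C(3,j)((3-j)/3)^4
= 1.0000 - 0.5926 + 0.0370 - 0.0000
= 0.4444.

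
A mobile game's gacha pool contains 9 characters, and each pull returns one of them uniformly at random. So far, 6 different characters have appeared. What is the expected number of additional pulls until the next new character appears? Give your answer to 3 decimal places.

3.000

The number of pulls until the next new character is geometric with success probability 3/9, so its mean is 9/3.
E = 9/3 = 3.0000.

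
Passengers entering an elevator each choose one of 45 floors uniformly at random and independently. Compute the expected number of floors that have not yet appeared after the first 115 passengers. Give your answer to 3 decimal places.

3.395

For each floor, P(unseen after 115) = (44/45)^115 = 0.0754.
By linearity of expectation, E[unseen] = 45·(44/45)^115 = 3.3949.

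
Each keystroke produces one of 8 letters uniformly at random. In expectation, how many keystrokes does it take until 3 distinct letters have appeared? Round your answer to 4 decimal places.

With k distinct letters already seen, the next new one arrives after an expected 8/(8-k) keystrokes.
Sum over k = 0,...,2: E = 8/8 + 8/7 + 8/6 = 3.47619.

3.4762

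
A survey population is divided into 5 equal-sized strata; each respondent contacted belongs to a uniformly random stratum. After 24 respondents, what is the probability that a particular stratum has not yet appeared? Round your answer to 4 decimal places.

0.0047

On each respondent the fixed stratum fails to appear with probability 4/5.
P(still missing after 24) = (4/5)^24 = 0.00472.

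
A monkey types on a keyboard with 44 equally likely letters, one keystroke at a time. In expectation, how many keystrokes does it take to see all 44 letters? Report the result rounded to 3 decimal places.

192.400

After k distinct letters have appeared, the next keystroke gives a new one with probability (44-k)/44, so the expected wait for the (k+1)-th is 44/(44-k).
E[T] = 44/44 + 44/43 + 44/42 + ... + 44/2 + 44/1 = 44·H_{44}.
H_{44} = 4.3727, so E[T] = 192.3999.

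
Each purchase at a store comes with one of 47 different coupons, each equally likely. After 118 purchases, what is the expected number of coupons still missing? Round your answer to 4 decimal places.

3.7151

For each coupon, P(unseen after 118) = (46/47)^118 = 0.07905.
By linearity of expectation, E[unseen] = 47·(46/47)^118 = 3.71514.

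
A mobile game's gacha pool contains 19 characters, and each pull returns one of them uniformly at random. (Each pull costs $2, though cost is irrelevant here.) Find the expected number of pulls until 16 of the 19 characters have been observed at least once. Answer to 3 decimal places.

32.574

Going from k to k+1 distinct takes a geometric number of pulls with mean 19/(19-k).
Sum over k = 0,...,15: E = 19/19 + 19/18 + 19/17 + ... + 19/5 + 19/4 = 32.5737.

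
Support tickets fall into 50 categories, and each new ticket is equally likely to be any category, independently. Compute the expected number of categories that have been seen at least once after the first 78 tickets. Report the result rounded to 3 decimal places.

39.658

For each category, P(seen in 78 tickets) = 1 - (49/50)^78 = 0.7932.
By linearity of expectation, E[distinct seen] = 50·(1 - (49/50)^78) = 39.6580.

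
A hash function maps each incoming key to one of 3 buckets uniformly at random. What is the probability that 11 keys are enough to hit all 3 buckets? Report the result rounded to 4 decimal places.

By inclusion–exclusion over which buckets are missing,
P(all seen) = Σ_{j=0}^{3} (-1)^j C(3,j)((3-j)/3)^11
= 1.00000 - 0.03468 + 0.00002 - 0.00000
= 0.96533.

0.9653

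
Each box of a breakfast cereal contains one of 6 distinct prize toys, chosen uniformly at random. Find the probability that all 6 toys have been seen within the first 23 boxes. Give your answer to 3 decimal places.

By inclusion–exclusion over which toys are missing,
P(all seen) = Σ_{j=0}^{6} (-1)^j C(6,j)((6-j)/6)^23
= 1.0000 - 0.0906 + 0.0013 - 0.0000 + 0.0000 - 0.0000 + 0.0000
= 0.9108.

0.911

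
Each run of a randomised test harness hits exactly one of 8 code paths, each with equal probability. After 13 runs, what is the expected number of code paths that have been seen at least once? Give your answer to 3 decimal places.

6.590

For each code path, P(seen in 13 runs) = 1 - (7/8)^13 = 0.8238.
By linearity of expectation, E[distinct seen] = 8·(1 - (7/8)^13) = 6.5901.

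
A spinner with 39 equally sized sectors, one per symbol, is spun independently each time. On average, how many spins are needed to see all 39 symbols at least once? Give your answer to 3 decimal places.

Split into phases: going from k distinct to k+1 distinct takes on average 39/(39-k) spins.
E[T] = 39/39 + 39/38 + 39/37 + ... + 39/2 + 39/1 = 39·H_{39}.
H_{39} = 4.2535, so E[T] = 165.8882.

165.888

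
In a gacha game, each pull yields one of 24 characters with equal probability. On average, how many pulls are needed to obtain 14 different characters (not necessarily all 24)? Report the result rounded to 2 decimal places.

20.33

With k distinct characters already seen, the next new one arrives after an expected 24/(24-k) pulls.
Sum over k = 0,...,13: E = 24/24 + 24/23 + 24/22 + ... + 24/12 + 24/11 = 20.328.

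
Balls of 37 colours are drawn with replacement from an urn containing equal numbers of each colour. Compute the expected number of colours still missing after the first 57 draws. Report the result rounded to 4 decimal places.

For each colour, P(unseen after 57) = (36/37)^57 = 0.20977.
By linearity of expectation, E[unseen] = 37·(36/37)^57 = 7.76151.

7.7615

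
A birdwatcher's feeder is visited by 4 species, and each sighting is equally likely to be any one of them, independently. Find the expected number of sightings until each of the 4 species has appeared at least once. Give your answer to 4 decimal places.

8.3333

After k distinct species have appeared, the next sighting gives a new one with probability (4-k)/4, so the expected wait for the (k+1)-th is 4/(4-k).
E[T] = 4/4 + 4/3 + 4/2 + 4/1 = 4·H_{4}.
H_{4} = 2.08333, so E[T] = 8.33333.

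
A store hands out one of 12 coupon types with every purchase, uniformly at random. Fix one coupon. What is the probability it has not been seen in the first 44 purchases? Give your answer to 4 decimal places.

0.0217

On each purchase the fixed coupon fails to appear with probability 11/12.
P(still missing after 44) = (11/12)^44 = 0.02174.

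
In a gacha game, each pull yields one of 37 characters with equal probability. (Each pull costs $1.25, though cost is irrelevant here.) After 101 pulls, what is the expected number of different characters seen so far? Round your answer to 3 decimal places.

34.675

For each character, P(seen in 101 pulls) = 1 - (36/37)^101 = 0.9372.
By linearity of expectation, E[distinct seen] = 37·(1 - (36/37)^101) = 34.6752.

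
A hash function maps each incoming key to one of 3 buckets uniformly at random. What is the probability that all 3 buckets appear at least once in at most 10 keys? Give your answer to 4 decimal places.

By inclusion–exclusion over which buckets are missing,
P(all seen) = Σ_{j=0}^{3} (-1)^j C(3,j)((3-j)/3)^10
= 1.00000 - 0.05202 + 0.00005 - 0.00000
= 0.94803.

0.9480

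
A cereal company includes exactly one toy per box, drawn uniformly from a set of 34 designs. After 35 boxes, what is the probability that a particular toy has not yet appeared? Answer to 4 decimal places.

On each box the fixed toy fails to appear with probability 33/34.
P(still missing after 35) = (33/34)^35 = 0.35174.

0.3517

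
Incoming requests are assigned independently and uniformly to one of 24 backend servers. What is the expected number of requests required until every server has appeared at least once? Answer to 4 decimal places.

The wait to go from k to k+1 distinct servers is geometric with mean 24/(24-k).
E[T] = 24/24 + 24/23 + 24/22 + ... + 24/2 + 24/1 = 24·H_{24}.
H_{24} = 3.77596, so E[T] = 90.62300.

90.6230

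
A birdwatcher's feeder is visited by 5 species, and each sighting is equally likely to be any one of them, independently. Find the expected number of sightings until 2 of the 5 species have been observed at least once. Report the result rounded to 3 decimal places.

2.250

Going from k to k+1 distinct takes a geometric number of sightings with mean 5/(5-k).
Sum over k = 0,...,1: E = 5/5 + 5/4 = 2.2500.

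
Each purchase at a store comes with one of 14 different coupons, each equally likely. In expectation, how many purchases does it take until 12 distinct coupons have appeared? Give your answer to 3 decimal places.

24.522

Going from k to k+1 distinct takes a geometric number of purchases with mean 14/(14-k).
Sum over k = 0,...,11: E = 14/14 + 14/13 + 14/12 + ... + 14/4 + 14/3 = 24.5219.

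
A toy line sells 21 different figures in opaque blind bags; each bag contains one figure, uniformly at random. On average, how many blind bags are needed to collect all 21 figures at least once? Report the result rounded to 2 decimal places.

The wait to go from k to k+1 distinct figures is geometric with mean 21/(21-k).
E[T] = 21/21 + 21/20 + 21/19 + ... + 21/2 + 21/1 = 21·H_{21}.
H_{21} = 3.645, so E[T] = 76.553.

76.55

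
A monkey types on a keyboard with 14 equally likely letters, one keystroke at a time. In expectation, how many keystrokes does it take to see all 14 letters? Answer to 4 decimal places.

The wait to go from k to k+1 distinct letters is geometric with mean 14/(14-k).
E[T] = 14/14 + 14/13 + 14/12 + ... + 14/2 + 14/1 = 14·H_{14}.
H_{14} = 3.25156, so E[T] = 45.52187.

45.5219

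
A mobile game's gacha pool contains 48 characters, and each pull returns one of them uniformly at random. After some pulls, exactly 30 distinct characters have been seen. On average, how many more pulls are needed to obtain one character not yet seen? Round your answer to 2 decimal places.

Each pull yields a new character with probability (48-30)/48 = 18/48, so the wait is geometric with mean 48/18.
E = 48/18 = 2.667.

2.67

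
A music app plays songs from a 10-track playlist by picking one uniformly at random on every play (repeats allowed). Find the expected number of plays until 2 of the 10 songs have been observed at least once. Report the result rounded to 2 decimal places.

2.11

Going from k to k+1 distinct takes a geometric number of plays with mean 10/(10-k).
Sum over k = 0,...,1: E = 10/10 + 10/9 = 2.111.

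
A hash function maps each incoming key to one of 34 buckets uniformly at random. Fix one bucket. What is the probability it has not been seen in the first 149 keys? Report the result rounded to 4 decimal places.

0.0117

Each key misses the fixed bucket with probability (34-1)/34 = 33/34, independently.
P(still missing after 149) = (33/34)^149 = 0.01170.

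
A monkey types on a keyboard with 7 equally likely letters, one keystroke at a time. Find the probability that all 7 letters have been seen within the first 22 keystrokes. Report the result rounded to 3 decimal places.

0.777

By inclusion–exclusion over which letters are missing,
P(all seen) = Σ_{j=0}^{7} (-1)^j C(7,j)((7-j)/7)^22
= 1.0000 - 0.2357 + 0.0128 - 0.0002 + 0.0000 - 0.0000 + 0.0000 - 0.0000
= 0.7770.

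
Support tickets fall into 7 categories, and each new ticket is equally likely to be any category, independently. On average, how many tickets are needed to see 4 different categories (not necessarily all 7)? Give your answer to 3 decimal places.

With k distinct categories already seen, the next new one arrives after an expected 7/(7-k) tickets.
Sum over k = 0,...,3: E = 7/7 + 7/6 + 7/5 + 7/4 = 5.3167.

5.317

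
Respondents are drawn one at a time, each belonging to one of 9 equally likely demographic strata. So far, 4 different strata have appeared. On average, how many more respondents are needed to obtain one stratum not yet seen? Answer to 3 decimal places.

1.800

The number of respondents until the next new stratum is geometric with success probability 5/9, so its mean is 9/5.
E = 9/5 = 1.8000.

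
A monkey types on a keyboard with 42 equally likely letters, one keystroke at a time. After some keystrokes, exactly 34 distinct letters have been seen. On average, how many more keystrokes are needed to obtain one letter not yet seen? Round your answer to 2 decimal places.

5.25

Each keystroke yields a new letter with probability (42-34)/42 = 8/42, so the wait is geometric with mean 42/8.
E = 42/8 = 5.250.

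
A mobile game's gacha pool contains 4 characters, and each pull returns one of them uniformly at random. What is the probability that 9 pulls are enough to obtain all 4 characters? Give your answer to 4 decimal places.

0.7114

By inclusion–exclusion over which characters are missing,
P(all seen) = Σ_{j=0}^{4} (-1)^j C(4,j)((4-j)/4)^9
= 1.00000 - 0.30034 + 0.01172 - 0.00002 + 0.00000
= 0.71136.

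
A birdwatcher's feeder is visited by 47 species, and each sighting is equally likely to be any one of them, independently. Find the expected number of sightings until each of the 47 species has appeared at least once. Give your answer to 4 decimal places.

The wait to go from k to k+1 distinct species is geometric with mean 47/(47-k).
E[T] = 47/47 + 47/46 + 47/45 + ... + 47/2 + 47/1 = 47·H_{47}.
H_{47} = 4.43796, so E[T] = 208.58430.

208.5843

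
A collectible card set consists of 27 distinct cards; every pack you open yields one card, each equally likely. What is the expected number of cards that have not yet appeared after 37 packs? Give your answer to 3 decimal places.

For each card, P(unseen after 37) = (26/27)^37 = 0.2475.
By linearity of expectation, E[unseen] = 27·(26/27)^37 = 6.6822.

6.682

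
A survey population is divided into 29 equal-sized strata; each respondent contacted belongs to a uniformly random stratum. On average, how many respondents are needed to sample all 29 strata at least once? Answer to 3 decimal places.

114.888

Split into phases: going from k distinct to k+1 distinct takes on average 29/(29-k) respondents.
E[T] = 29/29 + 29/28 + 29/27 + ... + 29/2 + 29/1 = 29·H_{29}.
H_{29} = 3.9617, so E[T] = 114.8880.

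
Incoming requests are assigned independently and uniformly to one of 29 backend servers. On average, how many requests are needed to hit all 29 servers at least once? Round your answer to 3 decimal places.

After k distinct servers have appeared, the next request gives a new one with probability (29-k)/29, so the expected wait for the (k+1)-th is 29/(29-k).
E[T] = 29/29 + 29/28 + 29/27 + ... + 29/2 + 29/1 = 29·H_{29}.
H_{29} = 3.9617, so E[T] = 114.8880.

114.888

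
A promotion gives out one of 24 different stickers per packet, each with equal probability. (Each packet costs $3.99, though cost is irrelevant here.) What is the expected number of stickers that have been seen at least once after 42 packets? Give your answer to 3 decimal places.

19.983

For each sticker, P(seen in 42 packets) = 1 - (23/24)^42 = 0.8326.
By linearity of expectation, E[distinct seen] = 24·(1 - (23/24)^42) = 19.9829.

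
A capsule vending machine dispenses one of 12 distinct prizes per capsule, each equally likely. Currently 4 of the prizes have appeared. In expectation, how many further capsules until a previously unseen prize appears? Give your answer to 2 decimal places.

1.50

The number of capsules until the next new prize is geometric with success probability 8/12, so its mean is 12/8.
E = 12/8 = 1.500.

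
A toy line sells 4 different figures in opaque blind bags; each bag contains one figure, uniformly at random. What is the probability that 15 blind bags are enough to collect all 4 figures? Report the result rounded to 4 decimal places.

0.9467

Let A_i be the event that figure i is missing after 15 blind bags. By inclusion–exclusion on the A_i,
P(all seen) = Σ_{j=0}^{4} (-1)^j C(4,j)((4-j)/4)^15
= 1.00000 - 0.05345 + 0.00018 - 0.00000 + 0.00000
= 0.94673.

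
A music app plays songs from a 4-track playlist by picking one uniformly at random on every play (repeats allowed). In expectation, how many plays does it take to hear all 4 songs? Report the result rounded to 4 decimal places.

8.3333

After k distinct songs have appeared, the next play gives a new one with probability (4-k)/4, so the expected wait for the (k+1)-th is 4/(4-k).
E[T] = 4/4 + 4/3 + 4/2 + 4/1 = 4·H_{4}.
H_{4} = 2.08333, so E[T] = 8.33333.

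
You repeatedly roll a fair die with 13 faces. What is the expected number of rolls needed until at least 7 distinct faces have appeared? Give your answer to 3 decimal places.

9.492

Going from k to k+1 distinct takes a geometric number of rolls with mean 13/(13-k).
Sum over k = 0,...,6: E = 13/13 + 13/12 + 13/11 + ... + 13/8 + 13/7 = 9.4917.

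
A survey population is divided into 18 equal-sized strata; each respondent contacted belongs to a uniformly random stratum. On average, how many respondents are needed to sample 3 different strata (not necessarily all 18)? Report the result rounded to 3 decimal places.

3.184

With k distinct strata already seen, the next new one arrives after an expected 18/(18-k) respondents.
Sum over k = 0,...,2: E = 18/18 + 18/17 + 18/16 = 3.1838.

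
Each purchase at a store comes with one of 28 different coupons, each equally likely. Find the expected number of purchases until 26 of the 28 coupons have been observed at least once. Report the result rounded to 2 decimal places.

Going from k to k+1 distinct takes a geometric number of purchases with mean 28/(28-k).
Sum over k = 0,...,25: E = 28/28 + 28/27 + 28/26 + ... + 28/4 + 28/3 = 67.961.

67.96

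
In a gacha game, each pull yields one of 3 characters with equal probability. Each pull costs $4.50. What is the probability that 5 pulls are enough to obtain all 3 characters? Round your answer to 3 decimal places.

0.617

By inclusion–exclusion over which characters are missing,
P(all seen) = Σ_{j=0}^{3} (-1)^j C(3,j)((3-j)/3)^5
= 1.0000 - 0.3951 + 0.0123 - 0.0000
= 0.6173.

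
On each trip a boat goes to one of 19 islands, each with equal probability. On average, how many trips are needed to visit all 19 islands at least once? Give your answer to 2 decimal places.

After k distinct islands have appeared, the next trip gives a new one with probability (19-k)/19, so the expected wait for the (k+1)-th is 19/(19-k).
E[T] = 19/19 + 19/18 + 19/17 + ... + 19/2 + 19/1 = 19·H_{19}.
H_{19} = 3.548, so E[T] = 67.407.

67.41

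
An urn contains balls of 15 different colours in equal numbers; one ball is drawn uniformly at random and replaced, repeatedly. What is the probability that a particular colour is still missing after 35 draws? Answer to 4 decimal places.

On each draw the fixed colour fails to appear with probability 14/15.
P(still missing after 35) = (14/15)^35 = 0.08939.

0.0894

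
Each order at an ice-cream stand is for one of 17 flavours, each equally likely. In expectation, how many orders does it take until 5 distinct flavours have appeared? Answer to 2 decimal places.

5.72

With k distinct flavours already seen, the next new one arrives after an expected 17/(17-k) orders.
Sum over k = 0,...,4: E = 17/17 + 17/16 + 17/15 + 17/14 + 17/13 = 5.718.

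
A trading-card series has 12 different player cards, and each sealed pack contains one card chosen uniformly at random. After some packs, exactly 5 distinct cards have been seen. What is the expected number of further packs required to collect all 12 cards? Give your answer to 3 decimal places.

The wait to go from k to k+1 distinct cards is geometric with mean 12/(12-k).
Sum over k = 5,...,11: E = 12/7 + 12/6 + 12/5 + ... + 12/2 + 12/1 = 31.1143.

31.114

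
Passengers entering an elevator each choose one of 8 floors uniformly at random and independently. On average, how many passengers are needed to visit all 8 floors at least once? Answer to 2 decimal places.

Split into phases: going from k distinct to k+1 distinct takes on average 8/(8-k) passengers.
E[T] = 8/8 + 8/7 + 8/6 + ... + 8/2 + 8/1 = 8·H_{8}.
H_{8} = 2.718, so E[T] = 21.743.

21.74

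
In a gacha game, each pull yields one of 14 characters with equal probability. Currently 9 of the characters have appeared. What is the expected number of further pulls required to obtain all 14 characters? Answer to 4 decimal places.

The wait to go from k to k+1 distinct characters is geometric with mean 14/(14-k).
Sum over k = 9,...,13: E = 14/5 + 14/4 + 14/3 + 14/2 + 14/1 = 31.96667.

31.9667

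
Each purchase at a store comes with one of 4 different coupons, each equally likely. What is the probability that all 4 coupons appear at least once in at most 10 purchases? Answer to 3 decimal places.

0.781

By inclusion–exclusion over which coupons are missing,
P(all seen) = Σ_{j=0}^{4} (-1)^j C(4,j)((4-j)/4)^10
= 1.0000 - 0.2253 + 0.0059 - 0.0000 + 0.0000
= 0.7806.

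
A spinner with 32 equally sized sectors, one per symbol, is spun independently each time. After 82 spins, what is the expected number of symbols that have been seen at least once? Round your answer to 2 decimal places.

For each symbol, P(seen in 82 spins) = 1 - (31/32)^82 = 0.926.
By linearity of expectation, E[distinct seen] = 32·(1 - (31/32)^82) = 29.631.

29.63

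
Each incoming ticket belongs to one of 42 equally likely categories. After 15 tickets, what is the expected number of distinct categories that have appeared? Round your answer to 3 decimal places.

For each category, P(seen in 15 tickets) = 1 - (41/42)^15 = 0.3033.
By linearity of expectation, E[distinct seen] = 42·(1 - (41/42)^15) = 12.7404.

12.740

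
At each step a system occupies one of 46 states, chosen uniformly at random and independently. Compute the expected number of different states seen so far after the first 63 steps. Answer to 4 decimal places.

For each state, P(seen in 63 steps) = 1 - (45/46)^63 = 0.74959.
By linearity of expectation, E[distinct seen] = 46·(1 - (45/46)^63) = 34.48132.

34.4813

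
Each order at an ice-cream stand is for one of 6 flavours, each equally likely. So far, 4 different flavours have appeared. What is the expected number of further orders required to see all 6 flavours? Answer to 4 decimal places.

With k distinct flavours already seen, the next new one takes an expected 6/(6-k) orders.
Sum over k = 4,...,5: E = 6/2 + 6/1 = 9.00000.

9.0000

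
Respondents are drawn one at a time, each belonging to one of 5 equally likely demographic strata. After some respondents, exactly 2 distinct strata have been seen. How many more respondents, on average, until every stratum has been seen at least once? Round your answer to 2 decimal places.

The wait to go from k to k+1 distinct strata is geometric with mean 5/(5-k).
Sum over k = 2,...,4: E = 5/3 + 5/2 + 5/1 = 9.167.

9.17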